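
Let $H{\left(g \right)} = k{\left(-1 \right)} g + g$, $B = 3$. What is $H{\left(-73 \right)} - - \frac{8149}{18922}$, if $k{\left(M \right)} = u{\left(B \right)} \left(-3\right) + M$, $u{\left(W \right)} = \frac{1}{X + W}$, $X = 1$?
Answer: $\frac{2088257}{37844} \approx 55.181$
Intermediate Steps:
$u{\left(W \right)} = \frac{1}{1 + W}$
$k{\left(M \right)} = - \frac{3}{4} + M$ ($k{\left(M \right)} = \frac{1}{1 + 3} \left(-3\right) + M = \frac{1}{4} \left(-3\right) + M = - \frac{3}{4} + M$)
$H{\left(g \right)} = - \frac{3 g}{4}$ ($H{\left(g \right)} = \left(- \frac{3}{4} - 1\right) g + g = - \frac{7 g}{4} + g = - \frac{3 g}{4}$)
$H{\left(-73 \right)} - - \frac{8149}{18922} = \left(- \frac{3}{4}\right) \left(-73\right) - - \frac{8149}{18922} = \frac{219}{4} - \left(-8149\right) \frac{1}{18922} = \frac{219}{4} - - \frac{8149}{18922} = \frac{219}{4} + \frac{8149}{18922} = \frac{2088257}{37844}$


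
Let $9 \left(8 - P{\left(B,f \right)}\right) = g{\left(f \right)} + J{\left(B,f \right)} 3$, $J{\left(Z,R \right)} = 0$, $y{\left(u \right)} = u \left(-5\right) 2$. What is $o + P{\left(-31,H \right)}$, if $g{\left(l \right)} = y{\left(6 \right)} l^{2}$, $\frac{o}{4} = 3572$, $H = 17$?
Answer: $\frac{48668}{3} \approx 16223.0$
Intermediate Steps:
$y{\left(u \right)} = - 10 u$ ($y{\left(u \right)} = - 5 u 2 = - 10 u$)
$o = 14288$ ($o = 4 \cdot 3572 = 14288$)
$g{\left(l \right)} = - 60 l^{2}$ ($g{\left(l \right)} = \left(-10\right) 6 l^{2} = - 60 l^{2}$)
$P{\left(B,f \right)} = 8 + \frac{20 f^{2}}{3}$ ($P{\left(B,f \right)} = 8 - \frac{- 60 f^{2} + 0 \cdot 3}{9} = 8 - \frac{- 60 f^{2} + 0}{9} = 8 - \frac{\left(-60\right) f^{2}}{9} = 8 + \frac{20 f^{2}}{3}$)
$o + P{\left(-31,H \right)} = 14288 + \left(8 + \frac{20 \cdot 17^{2}}{3}\right) = 14288 + \left(8 + \frac{20}{3} \cdot 289\right) = 14288 + \left(8 + \frac{5780}{3}\right) = 14288 + \frac{5804}{3} = \frac{48668}{3}$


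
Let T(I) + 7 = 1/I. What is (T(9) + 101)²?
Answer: 717409/81 ≈ 8856.9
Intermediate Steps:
T(I) = -7 + 1/I
(T(9) + 101)² = ((-7 + 1/9) + 101)² = ((-7 + ⅑) + 101)² = (-62/9 + 101)² = (847/9)² = 717409/81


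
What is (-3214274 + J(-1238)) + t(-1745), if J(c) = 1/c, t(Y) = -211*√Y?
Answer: -3979271213/1238 - 211*I*√1745 ≈ -3.2143e+6 - 8814.1*I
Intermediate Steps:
(-3214274 + J(-1238)) + t(-1745) = (-3214274 + 1/(-1238)) - 211*I*√1745 = (-3214274 - 1/1238) - 211*I*√1745 = -3979271213/1238 - 211*I*√1745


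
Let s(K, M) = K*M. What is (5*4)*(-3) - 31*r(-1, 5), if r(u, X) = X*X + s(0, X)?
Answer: -835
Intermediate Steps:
r(u, X) = X² (r(u, X) = X*X + 0*X = X² + 0 = X²)
(5*4)*(-3) - 31*r(-1, 5) = (5*4)*(-3) - 31*5² = 20*(-3) - 31*25 = -60 - 775 = -835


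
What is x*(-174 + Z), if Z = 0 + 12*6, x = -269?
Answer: 27438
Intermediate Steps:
Z = 72 (Z = 0 + 72 = 72)
x*(-174 + Z) = -269*(-174 + 72) = -269*(-102) = 27438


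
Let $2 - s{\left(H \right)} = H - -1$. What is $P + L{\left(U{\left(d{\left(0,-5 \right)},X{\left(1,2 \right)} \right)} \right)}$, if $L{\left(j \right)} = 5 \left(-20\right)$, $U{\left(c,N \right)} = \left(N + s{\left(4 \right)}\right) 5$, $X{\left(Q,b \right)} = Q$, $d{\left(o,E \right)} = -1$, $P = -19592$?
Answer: $-19692$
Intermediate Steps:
$s{\left(H \right)} = 1 - H$ ($s{\left(H \right)} = 2 - \left(H - -1\right) = 2 - \left(H + 1\right) = 2 - \left(1 + H\right) = 1 - H$)
$U{\left(c,N \right)} = -15 + 5 N$ ($U{\left(c,N \right)} = \left(N + \left(1 - 4\right)\right) 5 = \left(N - 3\right) 5 = \left(-3 + N\right) 5 = -15 + 5 N$)
$L{\left(j \right)} = -100$
$P + L{\left(U{\left(d{\left(0,-5 \right)},X{\left(1,2 \right)} \right)} \right)} = -19592 - 100 = -19692$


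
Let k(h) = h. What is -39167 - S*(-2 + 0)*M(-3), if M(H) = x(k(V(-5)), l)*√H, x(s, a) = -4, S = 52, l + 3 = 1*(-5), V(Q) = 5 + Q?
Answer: -39167 - 416*I*√3 ≈ -39167.0 - 720.53*I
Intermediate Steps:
l = -8 (l = -3 + 1*(-5) = -3 - 5 = -8)
M(H) = -4*√H
-39167 - S*(-2 + 0)*M(-3) = -39167 - 52*(-2 + 0)*(-4*I*√3) = -39167 - 52*(-(-8)*I*√3) = -39167 - 52*8*I*√3 = -39167 - 416*I*√3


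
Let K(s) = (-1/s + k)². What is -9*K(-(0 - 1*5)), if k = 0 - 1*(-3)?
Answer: -1764/25 ≈ -70.560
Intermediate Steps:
k = 3 (k = 0 + 3 = 3)
K(s) = (3 - 1/s)² (K(s) = (-1/s + 3)² = (3 - 1/s)²)
-9*K(-(0 - 1*5)) = -9*(-1 + 3*(-(0 - 1*5)))²/(-(0 - 1*5))² = -9*(-1 + 3*(-(0 - 5)))²/(-(0 - 5))² = -9*(-1 + 3*(-1*(-5)))²/(-1*(-5))² = -9*(-1 + 3*5)²/5² = -9*(-1 + 15)²/25 = -9*14²/25 = -9*196/25 = -1764/25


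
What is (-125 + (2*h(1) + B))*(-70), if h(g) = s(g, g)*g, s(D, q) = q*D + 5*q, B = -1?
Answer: 7980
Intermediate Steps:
s(D, q) = 5*q + D*q (s(D, q) = D*q + 5*q = 5*q + D*q)
h(g) = g**2*(5 + g) (h(g) = (g*(5 + g))*g = g**2*(5 + g))
(-125 + (2*h(1) + B))*(-70) = (-125 + (2*(1**2*(5 + 1)) - 1))*(-70) = (-125 + (2*(1*6) - 1))*(-70) = (-125 + (2*6 - 1))*(-70) = (-125 + (12 - 1))*(-70) = (-125 + 11)*(-70) = -114*(-70) = 7980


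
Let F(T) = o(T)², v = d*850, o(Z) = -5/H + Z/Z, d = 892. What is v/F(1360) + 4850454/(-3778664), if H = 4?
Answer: 22919861933173/1889332 ≈ 1.2131e+7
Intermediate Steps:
o(Z) = -¼ (o(Z) = -5/4 + Z/Z = -5*¼ + 1 = -5/4 + 1 = -¼)
v = 758200 (v = 892*850 = 758200)
F(T) = 1/16 (F(T) = (-¼)² = 1/16)
v/F(1360) + 4850454/(-3778664) = 758200/(1/16) + 4850454/(-3778664) = 758200*16 + 4850454*(-1/3778664) = 12131200 - 2425227/1889332 = 22919861933173/1889332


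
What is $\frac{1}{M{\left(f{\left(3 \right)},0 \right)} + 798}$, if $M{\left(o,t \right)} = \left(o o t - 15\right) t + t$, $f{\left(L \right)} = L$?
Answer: $\frac{1}{798} \approx 0.0012531$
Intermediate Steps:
$M{\left(o,t \right)} = t + t \left(-15 + t o^{2}\right)$ ($M{\left(o,t \right)} = \left(o^{2} t - 15\right) t + t = \left(t o^{2} - 15\right) t + t = \left(-15 + t o^{2}\right) t + t = t \left(-15 + t o^{2}\right) + t = t + t \left(-15 + t o^{2}\right)$)
$\frac{1}{M{\left(f{\left(3 \right)},0 \right)} + 798} = \frac{1}{0 \left(-14 + 0 \cdot 3^{2}\right) + 798} = \frac{1}{0 \left(-14 + 0 \cdot 9\right) + 798} = \frac{1}{0 \left(-14 + 0\right) + 798} = \frac{1}{0 \left(-14\right) + 798} = \frac{1}{0 + 798} = \frac{1}{798}$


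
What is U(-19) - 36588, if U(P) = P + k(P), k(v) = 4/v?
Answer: -695537/19 ≈ -36607.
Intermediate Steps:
U(P) = P + 4/P
U(-19) - 36588 = (-19 + 4/(-19)) - 36588 = (-19 + 4*(-1/19)) - 36588 = (-19 - 4/19) - 36588 = -365/19 - 36588 = -695537/19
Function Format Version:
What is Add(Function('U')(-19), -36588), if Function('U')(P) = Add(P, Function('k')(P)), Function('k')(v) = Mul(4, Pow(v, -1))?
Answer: Rational(-695537, 19) ≈ -36607.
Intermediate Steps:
Function('U')(P) = Add(P, Mul(4, Pow(P, -1)))
Add(Function('U')(-19), -36588) = Add(Add(-19, Mul(4, Pow(-19, -1))), -36588) = Add(Add(-19, Mul(4, Rational(-1, 19))), -36588) = Add(Add(-19, Rational(-4, 19)), -36588) = Add(Rational(-365, 19), -36588) = Rational(-695537, 19)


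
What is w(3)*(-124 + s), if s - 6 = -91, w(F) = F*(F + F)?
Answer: -3762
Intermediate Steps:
w(F) = 2*F² (w(F) = F*(2*F) = 2*F²)
s = -85 (s = 6 - 91 = -85)
w(3)*(-124 + s) = (2*3²)*(-124 - 85) = (2*9)*(-209) = 18*(-209) = -3762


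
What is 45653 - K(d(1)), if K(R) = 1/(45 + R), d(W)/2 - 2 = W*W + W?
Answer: 2419608/53 ≈ 45653.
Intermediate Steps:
d(W) = 4 + 2*W + 2*W² (d(W) = 4 + 2*(W*W + W) = 4 + 2*(W² + W) = 4 + 2*(W + W²) = 4 + (2*W + 2*W²) = 4 + 2*W + 2*W²)
45653 - K(d(1)) = 45653 - 1/(45 + (4 + 2*1 + 2*1²)) = 45653 - 1/(45 + (4 + 2 + 2*1)) = 45653 - 1/(45 + (4 + 2 + 2)) = 45653 - 1/(45 + 8) = 45653 - 1/53 = 2419608/53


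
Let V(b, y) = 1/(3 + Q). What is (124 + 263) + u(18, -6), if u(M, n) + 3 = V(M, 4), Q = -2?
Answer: 385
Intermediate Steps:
V(b, y) = 1 (V(b, y) = 1/(3 - 2) = 1/1 = 1)
u(M, n) = -2 (u(M, n) = -3 + 1 = -2)
(124 + 263) + u(18, -6) = (124 + 263) - 2 = 387 - 2 = 385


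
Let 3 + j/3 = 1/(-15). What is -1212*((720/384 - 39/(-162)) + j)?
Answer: 772751/90 ≈ 8586.1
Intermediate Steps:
j = -46/5 (j = -9 + 3/(-15) = -9 + 3*(-1/15) = -9 - 1/5 = -46/5 ≈ -9.2000)
-1212*((720/384 - 39/(-162)) + j) = -1212*((720/384 - 39/(-162)) - 46/5) = -1212*((720*(1/384) - 39*(-1/162)) - 46/5) = -1212*((15/8 + 13/54) - 46/5) = -1212*(457/216 - 46/5) = -1212*(-7651/1080) = 772751/90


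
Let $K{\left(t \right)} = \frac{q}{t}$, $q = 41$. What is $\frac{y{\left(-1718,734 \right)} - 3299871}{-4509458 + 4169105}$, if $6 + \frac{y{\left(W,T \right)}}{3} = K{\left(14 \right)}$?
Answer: $\frac{5133147}{529438} \approx 9.6955$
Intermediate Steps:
$K{\left(t \right)} = \frac{41}{t}$
$y{\left(W,T \right)} = - \frac{129}{14}$ ($y{\left(W,T \right)} = -18 + 3 \cdot \frac{41}{14} = -18 + \frac{123}{14} = - \frac{129}{14}$)
$\frac{y{\left(-1718,734 \right)} - 3299871}{-4509458 + 4169105} = \frac{- \frac{129}{14} - 3299871}{-4509458 + 4169105} = - \frac{46198323}{14 \left(-340353\right)} = \left(- \frac{46198323}{14}\right) \left(- \frac{1}{340353}\right) = \frac{5133147}{529438}$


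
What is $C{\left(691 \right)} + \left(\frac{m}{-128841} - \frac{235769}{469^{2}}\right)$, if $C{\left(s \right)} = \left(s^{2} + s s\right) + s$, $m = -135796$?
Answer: $\frac{404226879506440}{422985003} \approx 9.5565 \cdot 10^{5}$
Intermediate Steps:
$C{\left(s \right)} = s + 2 s^{2}$ ($C{\left(s \right)} = \left(s^{2} + s^{2}\right) + s = 2 s^{2} + s = s + 2 s^{2}$)
$C{\left(691 \right)} + \left(\frac{m}{-128841} - \frac{235769}{469^{2}}\right) = 691 \left(1 + 2 \cdot 691\right) - \left(- \frac{135796}{128841} + \frac{235769}{219961}\right) = 691 \left(1 + 1382\right) - \left(- \frac{135796}{128841} + \frac{235769}{219961}\right) = 691 \cdot 1383 + \left(\frac{135796}{128841} - \frac{235769}{219961}\right) = 955653 + \left(\frac{135796}{128841} - \frac{235769}{219961}\right) = 955653 - \frac{7565519}{422985003} = \frac{404226879506440}{422985003}$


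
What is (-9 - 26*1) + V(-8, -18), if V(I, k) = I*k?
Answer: 109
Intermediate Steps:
(-9 - 26*1) + V(-8, -18) = (-9 - 26*1) - 8*(-18) = (-9 - 26) + 144 = -35 + 144 = 109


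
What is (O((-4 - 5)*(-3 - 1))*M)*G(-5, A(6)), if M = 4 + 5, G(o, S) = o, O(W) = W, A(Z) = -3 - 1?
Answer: -1620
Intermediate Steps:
A(Z) = -4
M = 9
(O((-4 - 5)*(-3 - 1))*M)*G(-5, A(6)) = (((-4 - 5)*(-3 - 1))*9)*(-5) = (-9*(-4)*9)*(-5) = (36*9)*(-5) = 324*(-5) = -1620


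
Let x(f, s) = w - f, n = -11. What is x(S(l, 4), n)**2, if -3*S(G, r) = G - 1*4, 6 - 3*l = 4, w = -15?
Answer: 21025/81 ≈ 259.57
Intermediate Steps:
l = 2/3 (l = 2 - 1/3*4 = 2 - 4/3 = 2/3 ≈ 0.66667)
S(G, r) = 4/3 - G/3 (S(G, r) = -(G - 1*4)/3 = -(G - 4)/3 = -(-4 + G)/3 = 4/3 - G/3)
x(f, s) = -15 - f
x(S(l, 4), n)**2 = (-15 - (4/3 - 1/3*2/3))**2 = (-15 - (4/3 - 2/9))**2 = (-15 - 1*10/9)**2 = (-15 - 10/9)**2 = (-145/9)**2 = 21025/81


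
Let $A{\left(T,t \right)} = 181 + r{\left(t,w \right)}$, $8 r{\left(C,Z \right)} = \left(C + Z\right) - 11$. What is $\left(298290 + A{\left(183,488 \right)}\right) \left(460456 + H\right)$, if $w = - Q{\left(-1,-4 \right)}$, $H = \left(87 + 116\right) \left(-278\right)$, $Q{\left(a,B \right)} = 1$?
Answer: $120612889671$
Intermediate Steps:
$H = -56434$ ($H = 203 \left(-278\right) = -56434$)
$w = -1$ ($w = \left(-1\right) 1 = -1$)
$r{\left(C,Z \right)} = - \frac{11}{8} + \frac{C}{8} + \frac{Z}{8}$ ($r{\left(C,Z \right)} = \frac{\left(C + Z\right) - 11}{8} = \frac{-11 + C + Z}{8} = - \frac{11}{8} + \frac{C}{8} + \frac{Z}{8}$)
$A{\left(T,t \right)} = \frac{359}{2} + \frac{t}{8}$ ($A{\left(T,t \right)} = 181 + \left(- \frac{11}{8} + \frac{t}{8} + \frac{1}{8} \left(-1\right)\right) = 181 - \left(\frac{3}{2} - \frac{t}{8}\right) = 181 + \left(- \frac{3}{2} + \frac{t}{8}\right) = \frac{359}{2} + \frac{t}{8}$)
$\left(298290 + A{\left(183,488 \right)}\right) \left(460456 + H\right) = \left(298290 + \left(\frac{359}{2} + \frac{1}{8} \cdot 488\right)\right) \left(460456 - 56434\right) = \left(298290 + \left(\frac{359}{2} + 61\right)\right) 404022 = \left(298290 + \frac{481}{2}\right) 404022 = \frac{597061}{2} \cdot 404022 = 120612889671$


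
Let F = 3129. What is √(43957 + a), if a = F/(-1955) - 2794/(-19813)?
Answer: 2*√16487227704716366105/38734415 ≈ 209.66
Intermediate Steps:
a = -56532607/38734415 (a = 3129/(-1955) - 2794/(-19813) = 3129*(-1/1955) - 2794*(-1/19813) = -3129/1955 + 2794/19813 = -56532607/38734415 ≈ -1.4595)
√(43957 + a) = √(43957 - 56532607/38734415) = √(1702592147548/38734415) = 2*√16487227704716366105/38734415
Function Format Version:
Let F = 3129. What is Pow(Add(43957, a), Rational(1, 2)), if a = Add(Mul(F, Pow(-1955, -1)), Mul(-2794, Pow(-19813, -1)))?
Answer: Mul(Rational(2, 38734415), Pow(16487227704716366105, Rational(1, 2))) ≈ 209.66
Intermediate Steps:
a = Rational(-56532607, 38734415) (a = Add(Mul(3129, Pow(-1955, -1)), Mul(-2794, Pow(-19813, -1))) = Add(Mul(3129, Rational(-1, 1955)), Mul(-2794, Rational(-1, 19813))) = Add(Rational(-3129, 1955), Rational(2794, 19813)) = Rational(-56532607, 38734415) ≈ -1.4595)
Pow(Add(43957, a), Rational(1, 2)) = Pow(Add(43957, Rational(-56532607, 38734415)), Rational(1, 2)) = Pow(Rational(1702592147548, 38734415), Rational(1, 2)) = Mul(Rational(2, 38734415), Pow(16487227704716366105, Rational(1, 2)))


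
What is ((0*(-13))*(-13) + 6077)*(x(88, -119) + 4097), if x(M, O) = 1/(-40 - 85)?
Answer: 3112177548/125 ≈ 2.4897e+7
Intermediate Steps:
x(M, O) = -1/125 (x(M, O) = 1/(-125) = -1/125)
((0*(-13))*(-13) + 6077)*(x(88, -119) + 4097) = ((0*(-13))*(-13) + 6077)*(-1/125 + 4097) = (0*(-13) + 6077)*(512124/125) = (0 + 6077)*(512124/125) = 6077*(512124/125) = 3112177548/125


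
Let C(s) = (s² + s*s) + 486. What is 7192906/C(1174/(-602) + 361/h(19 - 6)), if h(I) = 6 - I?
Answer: 325842238253/281548143 ≈ 1157.3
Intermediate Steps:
C(s) = 486 + 2*s² (C(s) = (s² + s²) + 486 = 2*s² + 486 = 486 + 2*s²)
7192906/C(1174/(-602) + 361/h(19 - 6)) = 7192906/(486 + 2*(1174/(-602) + 361/(6 - (19 - 6)))²) = 7192906/(486 + 2*(1174*(-1/602) + 361/(6 - 1*13))²) = 7192906/(486 + 2*(-587/301 + 361/(6 - 13))²) = 7192906/(486 + 2*(-587/301 + 361/(-7))²) = 7192906/(486 + 2*(-587/301 + 361*(-⅐))²) = 7192906/(486 + 2*(-587/301 - 361/7)²) = 7192906/(486 + 2*(-16110/301)²) = 7192906/(486 + 2*(259532100/90601)) = 7192906/(486 + 519064200/90601) = 7192906/(563096286/90601) = 7192906*(90601/563096286) = 325842238253/281548143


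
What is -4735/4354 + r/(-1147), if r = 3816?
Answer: -22045909/4994038 ≈ -4.4144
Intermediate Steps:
-4735/4354 + r/(-1147) = -4735/4354 + 3816/(-1147) = -4735*1/4354 + 3816*(-1/1147) = -4735/4354 - 3816/1147 = -22045909/4994038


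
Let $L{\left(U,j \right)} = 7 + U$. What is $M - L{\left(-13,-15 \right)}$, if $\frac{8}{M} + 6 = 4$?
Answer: $2$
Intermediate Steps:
$M = -4$ ($M = \frac{8}{-6 + 4} = \frac{8}{-2} = 8 \left(- \frac{1}{2}\right) = -4$)
$M - L{\left(-13,-15 \right)} = -4 - \left(7 - 13\right) = -4 - -6 = -4 + 6 = 2$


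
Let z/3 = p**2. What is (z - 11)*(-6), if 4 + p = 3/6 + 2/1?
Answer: 51/2 ≈ 25.500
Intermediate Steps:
p = -3/2 (p = -4 + (3/6 + 2/1) = -4 + (3*(1/6) + 2*1) = -4 + (1/2 + 2) = -4 + 5/2 = -3/2 ≈ -1.5000)
z = 27/4 (z = 3*(-3/2)**2 = 3*(9/4) = 27/4 ≈ 6.7500)
(z - 11)*(-6) = (27/4 - 11)*(-6) = -17/4*(-6) = 51/2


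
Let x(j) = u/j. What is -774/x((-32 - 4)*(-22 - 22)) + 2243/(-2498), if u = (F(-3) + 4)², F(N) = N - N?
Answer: -191413991/2498 ≈ -76627.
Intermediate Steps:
F(N) = 0
u = 16 (u = (0 + 4)² = 4² = 16)
x(j) = 16/j
-774/x((-32 - 4)*(-22 - 22)) + 2243/(-2498) = -774*(-32 - 4)*(-22 - 22)/16 + 2243/(-2498) = -774/(16/((-36*(-44)))) + 2243*(-1/2498) = -774/(16/1584) - 2243/2498 = -774/(16*(1/1584)) - 2243/2498 = -774/1/99 - 2243/2498 = -774*99 - 2243/2498 = -76626 - 2243/2498 = -191413991/2498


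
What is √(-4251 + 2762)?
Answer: I*√1489 ≈ 38.588*I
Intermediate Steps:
√(-4251 + 2762) = √(-1489) = I*√1489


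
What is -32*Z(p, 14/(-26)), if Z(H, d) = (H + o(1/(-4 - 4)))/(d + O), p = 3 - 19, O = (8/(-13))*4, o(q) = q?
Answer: -172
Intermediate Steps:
O = -32/13 (O = (8*(-1/13))*4 = -8/13*4 = -32/13 ≈ -2.4615)
p = -16
Z(H, d) = (-⅛ + H)/(-32/13 + d) (Z(H, d) = (H + 1/(-4 - 4))/(d - 32/13) = (H + 1/(-8))/(-32/13 + d) = (H - ⅛)/(-32/13 + d) = (-⅛ + H)/(-32/13 + d))
-32*Z(p, 14/(-26)) = -52*(-1 + 8*(-16))/(-32 + 13*(14/(-26))) = -52*(-1 - 128)/(-32 + 13*(14*(-1/26))) = -52*(-129)/(-32 + 13*(-7/13)) = -52*(-129)/(-32 - 7) = -52*(-129)/(-39) = -52*(-1)*(-129)/39 = -32*43/8 = -172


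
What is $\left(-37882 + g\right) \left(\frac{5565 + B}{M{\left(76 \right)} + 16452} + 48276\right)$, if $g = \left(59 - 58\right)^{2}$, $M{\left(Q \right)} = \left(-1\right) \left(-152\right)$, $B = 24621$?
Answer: $- \frac{15182797419045}{8302} \approx -1.8288 \cdot 10^{9}$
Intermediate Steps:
$M{\left(Q \right)} = 152$
$g = 1$ ($g = \left(59 - 58\right)^{2} = 1^{2} = 1$)
$\left(-37882 + g\right) \left(\frac{5565 + B}{M{\left(76 \right)} + 16452} + 48276\right) = \left(-37882 + 1\right) \left(\frac{5565 + 24621}{152 + 16452} + 48276\right) = - 37881 \left(\frac{30186}{16604} + 48276\right) = - 37881 \left(30186 \cdot \frac{1}{16604} + 48276\right) = - 37881 \left(\frac{15093}{8302} + 48276\right) = \left(-37881\right) \frac{400802445}{8302} = - \frac{15182797419045}{8302}$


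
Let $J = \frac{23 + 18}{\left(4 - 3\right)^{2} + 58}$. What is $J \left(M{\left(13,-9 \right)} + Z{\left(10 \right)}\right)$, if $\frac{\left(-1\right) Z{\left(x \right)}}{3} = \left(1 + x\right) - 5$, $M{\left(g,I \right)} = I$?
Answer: $- \frac{1107}{59} \approx -18.763$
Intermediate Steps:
$Z{\left(x \right)} = 12 - 3 x$ ($Z{\left(x \right)} = - 3 \left(\left(1 + x\right) - 5\right) = - 3 \left(-4 + x\right) = 12 - 3 x$)
$J = \frac{41}{59}$ ($J = \frac{41}{1^{2} + 58} = \frac{41}{1 + 58} = \frac{41}{59} \approx 0.69491$)
$J \left(M{\left(13,-9 \right)} + Z{\left(10 \right)}\right) = \frac{41 \left(-9 + \left(12 - 30\right)\right)}{59} = \frac{41 \left(-9 - 18\right)}{59} = \frac{41}{59} \left(-27\right) = - \frac{1107}{59}$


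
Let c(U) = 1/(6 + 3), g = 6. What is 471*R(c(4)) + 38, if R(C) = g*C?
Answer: 352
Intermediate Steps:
c(U) = ⅑ (c(U) = 1/9 = ⅑)
R(C) = 6*C
471*R(c(4)) + 38 = 471*(6*(⅑)) + 38 = 471*(⅔) + 38 = 314 + 38 = 352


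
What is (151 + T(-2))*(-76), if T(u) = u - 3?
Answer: -11096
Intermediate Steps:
T(u) = -3 + u
(151 + T(-2))*(-76) = (151 + (-3 - 2))*(-76) = (151 - 5)*(-76) = 146*(-76) = -11096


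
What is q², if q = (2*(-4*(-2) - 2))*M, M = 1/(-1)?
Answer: 144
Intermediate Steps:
M = -1
q = -12 (q = (2*(-4*(-2) - 2))*(-1) = (2*(8 - 2))*(-1) = (2*6)*(-1) = 12*(-1) = -12)
q² = (-12)² = 144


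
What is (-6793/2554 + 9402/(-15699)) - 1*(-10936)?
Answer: 146116984747/13365082 ≈ 10933.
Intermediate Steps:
(-6793/2554 + 9402/(-15699)) - 1*(-10936) = (-6793*1/2554 + 9402*(-1/15699)) + 10936 = (-6793/2554 - 3134/5233) + 10936 = -43552005/13365082 + 10936 = 146116984747/13365082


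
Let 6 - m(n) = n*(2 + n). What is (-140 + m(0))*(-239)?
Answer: 32026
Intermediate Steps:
m(n) = 6 - n*(2 + n)
(-140 + m(0))*(-239) = (-140 + (6 - 1*0² - 2*0))*(-239) = (-140 + (6 - 1*0 + 0))*(-239) = (-140 + (6 + 0 + 0))*(-239) = (-140 + 6)*(-239) = -134*(-239) = 32026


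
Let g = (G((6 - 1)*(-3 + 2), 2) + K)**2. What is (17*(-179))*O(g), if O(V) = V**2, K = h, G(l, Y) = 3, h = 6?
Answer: -19965123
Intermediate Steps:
K = 6
g = 81 (g = (3 + 6)**2 = 9**2 = 81)
(17*(-179))*O(g) = (17*(-179))*81**2 = -3043*6561 = -19965123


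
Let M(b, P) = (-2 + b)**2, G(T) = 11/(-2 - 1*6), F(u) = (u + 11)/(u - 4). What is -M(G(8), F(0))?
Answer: -729/64 ≈ -11.391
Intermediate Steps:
F(u) = (11 + u)/(-4 + u)
G(T) = -11/8 (G(T) = 11/(-2 - 6) = 11/(-8) = 11*(-1/8) = -11/8)
-M(G(8), F(0)) = -(-2 - 11/8)**2 = -(-27/8)**2 = -1*729/64 = -729/64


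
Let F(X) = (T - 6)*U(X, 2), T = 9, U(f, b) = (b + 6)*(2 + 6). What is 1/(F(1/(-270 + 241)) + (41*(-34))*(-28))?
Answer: 1/39224 ≈ 2.5495e-5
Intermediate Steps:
U(f, b) = 48 + 8*b (U(f, b) = (6 + b)*8 = 48 + 8*b)
F(X) = 192 (F(X) = (9 - 6)*(48 + 8*2) = 3*(48 + 16) = 3*64 = 192)
1/(F(1/(-270 + 241)) + (41*(-34))*(-28)) = 1/(192 + (41*(-34))*(-28)) = 1/(192 - 1394*(-28)) = 1/(192 + 39032) = 1/39224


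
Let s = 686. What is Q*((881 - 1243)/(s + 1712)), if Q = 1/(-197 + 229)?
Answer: -181/38368 ≈ -0.0047175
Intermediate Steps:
Q = 1/32 ≈ 0.031250
Q*((881 - 1243)/(s + 1712)) = ((881 - 1243)/(686 + 1712))/32 = (-362/2398)/32 = (-362*1/2398)/32 = (1/32)*(-181/1199) = -181/38368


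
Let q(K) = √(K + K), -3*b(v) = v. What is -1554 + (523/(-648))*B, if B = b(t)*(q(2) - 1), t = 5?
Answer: -3018361/1944 ≈ -1552.7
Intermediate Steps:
b(v) = -v/3
q(K) = √2*√K (q(K) = √(2*K) = √2*√K)
B = -5/3 (B = (-⅓*5)*(√2*√2 - 1) = -5*(2 - 1)/3 = -5/3*1 = -5/3 ≈ -1.6667)
-1554 + (523/(-648))*B = -1554 + (523/(-648))*(-5/3) = -1554 + (523*(-1/648))*(-5/3) = -1554 - 523/648*(-5/3) = -1554 + 2615/1944 = -3018361/1944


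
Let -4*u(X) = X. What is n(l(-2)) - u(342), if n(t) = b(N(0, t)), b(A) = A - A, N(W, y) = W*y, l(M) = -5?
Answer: 171/2 ≈ 85.500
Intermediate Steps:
u(X) = -X/4
b(A) = 0
n(t) = 0
n(l(-2)) - u(342) = 0 - (-1)*342/4 = 0 - 1*(-171/2) = 0 + 171/2 = 171/2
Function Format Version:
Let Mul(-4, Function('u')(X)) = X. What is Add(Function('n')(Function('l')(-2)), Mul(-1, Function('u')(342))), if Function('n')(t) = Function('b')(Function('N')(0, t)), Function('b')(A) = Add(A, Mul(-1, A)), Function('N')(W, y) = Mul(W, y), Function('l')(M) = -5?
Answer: Rational(171, 2) ≈ 85.500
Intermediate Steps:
Function('u')(X) = Mul(Rational(-1, 4), X)
Function('b')(A) = 0
Function('n')(t) = 0
Add(Function('n')(Function('l')(-2)), Mul(-1, Function('u')(342))) = Add(0, Mul(-1, Mul(Rational(-1, 4), 342))) = Add(0, Mul(-1, Rational(-171, 2))) = Add(0, Rational(171, 2)) = Rational(171, 2)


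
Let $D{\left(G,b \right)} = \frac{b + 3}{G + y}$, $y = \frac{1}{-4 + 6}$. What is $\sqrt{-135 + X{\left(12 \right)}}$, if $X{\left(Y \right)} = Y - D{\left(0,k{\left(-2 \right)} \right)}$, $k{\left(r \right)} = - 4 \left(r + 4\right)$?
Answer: $i \sqrt{113} \approx 10.63 i$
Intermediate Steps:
$y = \frac{1}{2} \approx 0.5$
$k{\left(r \right)} = -16 - 4 r$ ($k{\left(r \right)} = - 4 \left(4 + r\right) = -16 - 4 r$)
$D{\left(G,b \right)} = \frac{3 + b}{\frac{1}{2} + G}$ ($D{\left(G,b \right)} = \frac{b + 3}{G + \frac{1}{2}} = \frac{3 + b}{\frac{1}{2} + G}$)
$X{\left(Y \right)} = 10 + Y$ ($X{\left(Y \right)} = Y - \frac{2 \left(3 - 8\right)}{1 + 2 \cdot 0} = Y - \frac{2 \left(3 + \left(-16 + 8\right)\right)}{1 + 0} = Y - \frac{2 \left(3 - 8\right)}{1} = Y - 2 \cdot 1 \left(-5\right) = Y - -10 = Y + 10 = 10 + Y$)
$\sqrt{-135 + X{\left(12 \right)}} = \sqrt{-135 + \left(10 + 12\right)} = \sqrt{-135 + 22} = \sqrt{-113} = i \sqrt{113}$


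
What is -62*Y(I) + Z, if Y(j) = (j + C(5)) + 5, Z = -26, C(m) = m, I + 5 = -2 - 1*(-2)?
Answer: -336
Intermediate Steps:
I = -5 (I = -5 + (-2 - 1*(-2)) = -5 + (-2 + 2) = -5 + 0 = -5)
Y(j) = 10 + j (Y(j) = (j + 5) + 5 = (5 + j) + 5 = 10 + j)
-62*Y(I) + Z = -62*(10 - 5) - 26 = -62*5 - 26 = -310 - 26 = -336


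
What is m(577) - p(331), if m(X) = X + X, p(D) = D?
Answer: 823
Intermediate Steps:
m(X) = 2*X
m(577) - p(331) = 2*577 - 1*331 = 1154 - 331 = 823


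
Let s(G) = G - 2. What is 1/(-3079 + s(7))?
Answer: -1/3074 ≈ -0.00032531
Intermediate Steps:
s(G) = -2 + G
1/(-3079 + s(7)) = 1/(-3079 + (-2 + 7)) = 1/(-3079 + 5) = 1/(-3074) = -1/3074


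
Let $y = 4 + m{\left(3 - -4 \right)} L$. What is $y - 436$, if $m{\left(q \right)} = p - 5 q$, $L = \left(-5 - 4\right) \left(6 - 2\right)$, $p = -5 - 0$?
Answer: $1008$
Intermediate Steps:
$p = -5$ ($p = -5 + 0 = -5$)
$L = -36$ ($L = \left(-9\right) 4 = -36$)
$m{\left(q \right)} = -5 - 5 q$
$y = 1444$ ($y = 4 + \left(-5 - 5 \left(3 - -4\right)\right) \left(-36\right) = 4 + \left(-5 - 5 \left(3 + 4\right)\right) \left(-36\right) = 4 + \left(-5 - 35\right) \left(-36\right) = 4 - -1440 = 4 + 1440 = 1444$)
$y - 436 = 1444 - 436 = 1008$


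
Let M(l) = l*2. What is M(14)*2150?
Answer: 60200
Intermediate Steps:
M(l) = 2*l
M(14)*2150 = (2*14)*2150 = 28*2150 = 60200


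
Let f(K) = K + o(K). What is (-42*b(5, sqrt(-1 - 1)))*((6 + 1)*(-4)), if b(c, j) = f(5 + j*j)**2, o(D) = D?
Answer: 42336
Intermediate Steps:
f(K) = 2*K (f(K) = K + K = 2*K)
b(c, j) = (10 + 2*j**2)**2 (b(c, j) = (2*(5 + j*j))**2 = (2*(5 + j**2))**2 = (10 + 2*j**2)**2)
(-42*b(5, sqrt(-1 - 1)))*((6 + 1)*(-4)) = (-168*(5 + (sqrt(-1 - 1))**2)**2)*((6 + 1)*(-4)) = (-168*(5 + (sqrt(-2))**2)**2)*(7*(-4)) = -168*(5 + (I*sqrt(2))**2)**2*(-28) = -168*(5 - 2)**2*(-28) = -168*3**2*(-28) = -168*9*(-28) = -42*36*(-28) = -1512*(-28) = 42336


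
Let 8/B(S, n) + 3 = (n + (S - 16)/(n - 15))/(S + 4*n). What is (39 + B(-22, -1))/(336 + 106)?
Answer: 1777/21590 ≈ 0.082307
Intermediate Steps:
B(S, n) = 8/(-3 + (n + (-16 + S)/(-15 + n))/(S + 4*n)) (B(S, n) = 8/(-3 + (n + (S - 16)/(n - 15))/(S + 4*n)) = 8/(-3 + (n + (-16 + S)/(-15 + n))/(S + 4*n)))
(39 + B(-22, -1))/(336 + 106) = (39 + 8*(-4*(-1)² + 15*(-22) + 60*(-1) - 1*(-22)*(-1))/(16 - 165*(-1) - 46*(-22) + 11*(-1)² + 3*(-22)*(-1)))/(336 + 106) = (39 + 8*(-4*1 - 330 - 60 - 22)/(16 + 165 + 1012 + 11*1 + 66))/442 = (39 + 8*(-4 - 330 - 60 - 22)/(16 + 165 + 1012 + 11 + 66))*(1/442) = (39 + 8*(-416)/1270)*(1/442) = (39 + 8*(1/1270)*(-416))*(1/442) = (39 - 1664/635)*(1/442) = (23101/635)*(1/442) = 1777/21590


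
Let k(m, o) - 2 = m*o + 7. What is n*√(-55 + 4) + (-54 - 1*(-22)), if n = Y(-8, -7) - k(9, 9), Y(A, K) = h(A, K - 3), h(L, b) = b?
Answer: -32 - 100*I*√51 ≈ -32.0 - 714.14*I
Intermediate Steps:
k(m, o) = 9 + m*o (k(m, o) = 2 + (m*o + 7) = 2 + (7 + m*o) = 9 + m*o)
Y(A, K) = -3 + K (Y(A, K) = K - 3 = -3 + K)
n = -100 (n = (-3 - 7) - (9 + 9*9) = -10 - (9 + 81) = -10 - 1*90 = -10 - 90 = -100)
n*√(-55 + 4) + (-54 - 1*(-22)) = -100*√(-55 + 4) + (-54 - 1*(-22)) = -100*I*√51 + (-54 + 22) = -100*I*√51 - 32 = -32 - 100*I*√51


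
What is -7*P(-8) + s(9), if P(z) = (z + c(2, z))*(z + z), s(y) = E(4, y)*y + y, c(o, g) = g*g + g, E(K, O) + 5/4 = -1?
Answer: 21459/4 ≈ 5364.8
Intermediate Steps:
E(K, O) = -9/4 (E(K, O) = -5/4 - 1 = -9/4)
c(o, g) = g + g**2 (c(o, g) = g**2 + g = g + g**2)
s(y) = -5*y/4 (s(y) = -9*y/4 + y = -5*y/4)
P(z) = 2*z*(z + z*(1 + z)) (P(z) = (z + z*(1 + z))*(z + z) = (z + z*(1 + z))*(2*z) = 2*z*(z + z*(1 + z)))
-7*P(-8) + s(9) = -14*(-8)**2*(2 - 8) - 5/4*9 = -14*64*(-6) - 45/4 = -7*(-768) - 45/4 = 5376 - 45/4 = 21459/4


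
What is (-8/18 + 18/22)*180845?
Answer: 6691265/99 ≈ 67589.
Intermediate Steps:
(-8/18 + 18/22)*180845 = (-8*1/18 + 18*(1/22))*180845 = (-4/9 + 9/11)*180845 = (37/99)*180845 = 6691265/99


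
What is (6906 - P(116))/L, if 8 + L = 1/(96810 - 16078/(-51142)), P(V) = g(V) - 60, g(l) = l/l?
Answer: -17242112063785/19804266821 ≈ -870.63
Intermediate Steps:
g(l) = 1
P(V) = -59 (P(V) = 1 - 60 = -59)
L = -19804266821/2475536549 (L = -8 + 1/(96810 - 16078/(-51142)) = -8 + 1/(96810 - 16078*(-1/51142)) = -8 + 1/(96810 + 8039/25571) = -8 + 1/(2475536549/25571) = -8 + 25571/2475536549 = -19804266821/2475536549 ≈ -8.0000)
(6906 - P(116))/L = (6906 - 1*(-59))/(-19804266821/2475536549) = (6906 + 59)*(-2475536549/19804266821) = 6965*(-2475536549/19804266821) = -17242112063785/19804266821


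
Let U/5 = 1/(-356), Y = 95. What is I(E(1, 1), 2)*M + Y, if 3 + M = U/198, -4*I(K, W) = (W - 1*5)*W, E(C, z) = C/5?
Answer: 4252771/46992 ≈ 90.500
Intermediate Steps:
U = -5/356 (U = 5/(-356) = 5*(-1/356) = -5/356 ≈ -0.014045)
E(C, z) = C/5 (E(C, z) = C*(⅕) = C/5)
I(K, W) = -W*(-5 + W)/4 (I(K, W) = -(W - 1*5)*W/4 = -(W - 5)*W/4 = -(-5 + W)*W/4 = -W*(-5 + W)/4)
M = -211469/70488 (M = -3 - 5/356/198 = -3 - 5/356*1/198 = -3 - 5/70488 = -211469/70488 ≈ -3.0001)
I(E(1, 1), 2)*M + Y = ((¼)*2*(5 - 1*2))*(-211469/70488) + 95 = ((¼)*2*(5 - 2))*(-211469/70488) + 95 = ((¼)*2*3)*(-211469/70488) + 95 = (3/2)*(-211469/70488) + 95 = -211469/46992 + 95 = 4252771/46992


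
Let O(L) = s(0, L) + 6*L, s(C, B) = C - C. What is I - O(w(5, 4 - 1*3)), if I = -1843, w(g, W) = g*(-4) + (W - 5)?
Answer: -1699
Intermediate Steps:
w(g, W) = -5 + W - 4*g (w(g, W) = -4*g + (-5 + W) = -5 + W - 4*g)
s(C, B) = 0
O(L) = 6*L (O(L) = 0 + 6*L = 6*L)
I - O(w(5, 4 - 1*3)) = -1843 - 6*(-5 + (4 - 1*3) - 4*5) = -1843 - 6*(-5 + (4 - 3) - 20) = -1843 - 6*(-5 + 1 - 20) = -1843 - 6*(-24) = -1843 - 1*(-144) = -1843 + 144 = -1699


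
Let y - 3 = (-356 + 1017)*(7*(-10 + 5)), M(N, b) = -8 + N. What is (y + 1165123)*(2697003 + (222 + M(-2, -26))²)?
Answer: 3131278796477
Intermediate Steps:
y = -23132 (y = 3 + (-356 + 1017)*(7*(-10 + 5)) = 3 + 661*(7*(-5)) = 3 + 661*(-35) = 3 - 23135 = -23132)
(y + 1165123)*(2697003 + (222 + M(-2, -26))²) = (-23132 + 1165123)*(2697003 + (222 + (-8 - 2))²) = 1141991*(2697003 + (222 - 10)²) = 1141991*(2697003 + 212²) = 1141991*(2697003 + 44944) = 1141991*2741947 = 3131278796477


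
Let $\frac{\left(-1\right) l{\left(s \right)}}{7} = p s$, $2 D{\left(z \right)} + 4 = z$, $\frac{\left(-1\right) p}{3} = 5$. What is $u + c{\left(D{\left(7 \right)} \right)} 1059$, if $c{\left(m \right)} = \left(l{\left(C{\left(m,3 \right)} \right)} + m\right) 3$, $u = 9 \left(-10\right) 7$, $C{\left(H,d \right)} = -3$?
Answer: $- \frac{1993239}{2} \approx -9.9662 \cdot 10^{5}$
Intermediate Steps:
$p = -15$ ($p = \left(-3\right) 5 = -15$)
$u = -630$ ($u = \left(-90\right) 7 = -630$)
$D{\left(z \right)} = -2 + \frac{z}{2}$
$l{\left(s \right)} = 105 s$ ($l{\left(s \right)} = - 7 \left(- 15 s\right) = 105 s$)
$c{\left(m \right)} = -945 + 3 m$ ($c{\left(m \right)} = \left(105 \left(-3\right) + m\right) 3 = \left(-315 + m\right) 3 = -945 + 3 m$)
$u + c{\left(D{\left(7 \right)} \right)} 1059 = -630 + \left(-945 + 3 \left(-2 + \frac{1}{2} \cdot 7\right)\right) 1059 = -630 + \left(-945 + 3 \left(-2 + \frac{7}{2}\right)\right) 1059 = -630 + \left(-945 + 3 \cdot \frac{3}{2}\right) 1059 = -630 + \left(-945 + \frac{9}{2}\right) 1059 = -630 - \frac{1991979}{2} = - \frac{1993239}{2}$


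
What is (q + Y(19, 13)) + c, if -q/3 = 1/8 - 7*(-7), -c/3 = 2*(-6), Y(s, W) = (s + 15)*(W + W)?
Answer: 6181/8 ≈ 772.63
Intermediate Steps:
Y(s, W) = 2*W*(15 + s) (Y(s, W) = (15 + s)*(2*W) = 2*W*(15 + s))
c = 36 (c = -6*(-6) = -3*(-12) = 36)
q = -1179/8 (q = -3*(1/8 - 7*(-7)) = -3*(⅛ + 49) = -3*393/8 = -1179/8 ≈ -147.38)
(q + Y(19, 13)) + c = (-1179/8 + 2*13*(15 + 19)) + 36 = (-1179/8 + 2*13*34) + 36 = (-1179/8 + 884) + 36 = 5893/8 + 36 = 6181/8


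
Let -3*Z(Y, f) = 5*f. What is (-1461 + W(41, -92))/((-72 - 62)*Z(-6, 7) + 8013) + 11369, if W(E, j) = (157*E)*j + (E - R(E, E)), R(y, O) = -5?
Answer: 324839144/28729 ≈ 11307.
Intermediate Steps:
Z(Y, f) = -5*f/3
W(E, j) = 5 + E + 157*E*j (W(E, j) = (157*E)*j + (E - 1*(-5)) = 157*E*j + (E + 5) = 157*E*j + (5 + E) = 5 + E + 157*E*j)
(-1461 + W(41, -92))/((-72 - 62)*Z(-6, 7) + 8013) + 11369 = (-1461 + (5 + 41 + 157*41*(-92)))/((-72 - 62)*(-5/3*7) + 8013) + 11369 = (-1461 + (5 + 41 - 592204))/(-134*(-35/3) + 8013) + 11369 = (-1461 - 592158)/(4690/3 + 8013) + 11369 = -593619/28729/3 + 11369 = -593619*3/28729 + 11369 = -1780857/28729 + 11369 = 324839144/28729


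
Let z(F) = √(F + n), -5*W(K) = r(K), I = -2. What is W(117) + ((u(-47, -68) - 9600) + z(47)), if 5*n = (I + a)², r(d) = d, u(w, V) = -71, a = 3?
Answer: -48472/5 + 2*√295/5 ≈ -9687.5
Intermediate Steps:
n = ⅕ (n = (-2 + 3)²/5 = (⅕)*1² = (⅕)*1 = ⅕ ≈ 0.20000)
W(K) = -K/5
z(F) = √(⅕ + F) (z(F) = √(F + ⅕) = √(⅕ + F))
W(117) + ((u(-47, -68) - 9600) + z(47)) = -⅕*117 + ((-71 - 9600) + √(5 + 25*47)/5) = -117/5 + (-9671 + √(5 + 1175)/5) = -117/5 + (-9671 + √1180/5) = -117/5 + (-9671 + (2*√295)/5) = -117/5 + (-9671 + 2*√295/5) = -48472/5 + 2*√295/5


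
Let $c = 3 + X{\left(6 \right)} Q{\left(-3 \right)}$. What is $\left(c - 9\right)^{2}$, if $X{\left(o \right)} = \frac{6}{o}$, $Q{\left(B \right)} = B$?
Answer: $81$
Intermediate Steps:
$c = 0$ ($c = 3 + \frac{6}{6} \left(-3\right) = 3 + 6 \cdot \frac{1}{6} \left(-3\right) = 3 + 1 \left(-3\right) = 3 - 3 = 0$)
$\left(c - 9\right)^{2} = \left(0 - 9\right)^{2} = \left(-9\right)^{2} = 81$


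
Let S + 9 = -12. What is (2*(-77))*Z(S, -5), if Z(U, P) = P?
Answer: 770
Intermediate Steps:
S = -21 (S = -9 - 12 = -21)
(2*(-77))*Z(S, -5) = (2*(-77))*(-5) = -154*(-5) = 770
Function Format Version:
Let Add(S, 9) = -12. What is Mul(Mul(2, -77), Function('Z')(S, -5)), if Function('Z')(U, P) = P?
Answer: 770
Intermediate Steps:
S = -21 (S = Add(-9, -12) = -21)
Mul(Mul(2, -77), Function('Z')(S, -5)) = Mul(Mul(2, -77), -5) = Mul(-154, -5) = 770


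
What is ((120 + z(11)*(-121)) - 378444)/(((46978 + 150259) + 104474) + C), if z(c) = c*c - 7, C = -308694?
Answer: 392118/6983 ≈ 56.153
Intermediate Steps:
z(c) = -7 + c² (z(c) = c² - 7 = -7 + c²)
((120 + z(11)*(-121)) - 378444)/(((46978 + 150259) + 104474) + C) = ((120 + (-7 + 11²)*(-121)) - 378444)/(((46978 + 150259) + 104474) - 308694) = ((120 + (-7 + 121)*(-121)) - 378444)/((197237 + 104474) - 308694) = ((120 + 114*(-121)) - 378444)/(301711 - 308694) = ((120 - 13794) - 378444)/(-6983) = (-13674 - 378444)*(-1/6983) = -392118*(-1/6983) = 392118/6983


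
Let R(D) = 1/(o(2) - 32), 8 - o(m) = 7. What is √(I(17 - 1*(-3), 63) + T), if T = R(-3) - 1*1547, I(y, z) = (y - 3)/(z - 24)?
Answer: I*√2260630515/1209 ≈ 39.327*I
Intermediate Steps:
o(m) = 1 (o(m) = 8 - 1*7 = 8 - 7 = 1)
R(D) = -1/31 (R(D) = 1/(1 - 32) = 1/(-31) = -1/31)
I(y, z) = (-3 + y)/(-24 + z)
T = -47958/31 (T = -1/31 - 1*1547 = -1/31 - 1547 = -47958/31 ≈ -1547.0)
√(I(17 - 1*(-3), 63) + T) = √((-3 + (17 - 1*(-3)))/(-24 + 63) - 47958/31) = √((-3 + (17 + 3))/39 - 47958/31) = √((-3 + 20)/39 - 47958/31) = √((1/39)*17 - 47958/31) = √(17/39 - 47958/31) = √(-1869835/1209) = I*√2260630515/1209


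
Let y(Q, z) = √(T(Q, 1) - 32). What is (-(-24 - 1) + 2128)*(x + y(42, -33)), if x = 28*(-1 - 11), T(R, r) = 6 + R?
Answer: -714796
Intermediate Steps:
x = -336 (x = 28*(-12) = -336)
y(Q, z) = √(-26 + Q) (y(Q, z) = √((6 + Q) - 32) = √(-26 + Q))
(-(-24 - 1) + 2128)*(x + y(42, -33)) = (-(-24 - 1) + 2128)*(-336 + √(-26 + 42)) = (-1*(-25) + 2128)*(-336 + √16) = (25 + 2128)*(-336 + 4) = 2153*(-332) = -714796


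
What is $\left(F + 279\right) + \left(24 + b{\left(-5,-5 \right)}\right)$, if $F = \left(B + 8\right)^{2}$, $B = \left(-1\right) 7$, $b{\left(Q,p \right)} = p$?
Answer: $299$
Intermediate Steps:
$B = -7$
$F = 1$ ($F = \left(-7 + 8\right)^{2} = 1^{2} = 1$)
$\left(F + 279\right) + \left(24 + b{\left(-5,-5 \right)}\right) = \left(1 + 279\right) + \left(24 - 5\right) = 280 + 19 = 299$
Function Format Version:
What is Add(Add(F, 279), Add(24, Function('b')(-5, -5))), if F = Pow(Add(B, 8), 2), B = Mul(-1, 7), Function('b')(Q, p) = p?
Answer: 299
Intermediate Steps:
B = -7
F = 1 (F = Pow(Add(-7, 8), 2) = Pow(1, 2) = 1)
Add(Add(F, 279), Add(24, Function('b')(-5, -5))) = Add(Add(1, 279), Add(24, -5)) = Add(280, 19) = 299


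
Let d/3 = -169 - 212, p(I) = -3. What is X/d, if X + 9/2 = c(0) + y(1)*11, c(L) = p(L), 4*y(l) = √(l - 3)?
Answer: 5/762 - 11*I*√2/4572 ≈ 0.0065617 - 0.0034025*I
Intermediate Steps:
y(l) = √(-3 + l)/4 (y(l) = √(l - 3)/4 = √(-3 + l)/4)
c(L) = -3
X = -15/2 + 11*I*√2/4 (X = -9/2 + (-3 + (√(-3 + 1)/4)*11) = -9/2 + (-3 + (√(-2)/4)*11) = -9/2 + (-3 + ((I*√2)/4)*11) = -9/2 + (-3 + (I*√2/4)*11) = -9/2 + (-3 + 11*I*√2/4) = -15/2 + 11*I*√2/4 ≈ -7.5 + 3.8891*I)
d = -1143 (d = 3*(-169 - 212) = 3*(-381) = -1143)
X/d = (-15/2 + 11*I*√2/4)/(-1143) = (-15/2 + 11*I*√2/4)*(-1/1143) = 5/762 - 11*I*√2/4572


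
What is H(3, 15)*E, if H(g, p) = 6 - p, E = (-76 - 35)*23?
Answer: 22977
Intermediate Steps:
E = -2553 (E = -111*23 = -2553)
H(3, 15)*E = (6 - 1*15)*(-2553) = (6 - 15)*(-2553) = -9*(-2553) = 22977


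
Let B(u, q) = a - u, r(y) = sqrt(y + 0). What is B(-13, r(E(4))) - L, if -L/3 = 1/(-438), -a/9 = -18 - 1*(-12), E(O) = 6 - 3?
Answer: 9781/146 ≈ 66.993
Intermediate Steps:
E(O) = 3
r(y) = sqrt(y)
a = 54 (a = -9*(-18 - 1*(-12)) = -9*(-18 + 12) = -9*(-6) = 54)
B(u, q) = 54 - u
L = 1/146 (L = -3/(-438) = -3*(-1/438) = 1/146 ≈ 0.0068493)
B(-13, r(E(4))) - L = (54 - 1*(-13)) - 1*1/146 = (54 + 13) - 1/146 = 67 - 1/146 = 9781/146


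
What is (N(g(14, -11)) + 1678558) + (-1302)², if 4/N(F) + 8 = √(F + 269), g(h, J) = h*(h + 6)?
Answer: 1636274602/485 + 12*√61/485 ≈ 3.3738e+6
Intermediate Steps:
g(h, J) = h*(6 + h)
N(F) = 4/(-8 + √(269 + F)) (N(F) = 4/(-8 + √(F + 269)) = 4/(-8 + √(269 + F)))
(N(g(14, -11)) + 1678558) + (-1302)² = (4/(-8 + √(269 + 14*(6 + 14))) + 1678558) + (-1302)² = (4/(-8 + √(269 + 14*20)) + 1678558) + 1695204 = (4/(-8 + √(269 + 280)) + 1678558) + 1695204 = (4/(-8 + √549) + 1678558) + 1695204 = (4/(-8 + 3*√61) + 1678558) + 1695204 = (1678558 + 4/(-8 + 3*√61)) + 1695204 = 3373762 + 4/(-8 + 3*√61)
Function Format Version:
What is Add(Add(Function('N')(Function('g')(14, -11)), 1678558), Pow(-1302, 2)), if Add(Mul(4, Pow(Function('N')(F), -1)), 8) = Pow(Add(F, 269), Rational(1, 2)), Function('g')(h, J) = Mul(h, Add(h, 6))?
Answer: Add(Rational(1636274602, 485), Mul(Rational(12, 485), Pow(61, Rational(1, 2)))) ≈ 3.3738e+6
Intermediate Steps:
Function('g')(h, J) = Mul(h, Add(6, h))
Function('N')(F) = Mul(4, Pow(Add(-8, Pow(Add(269, F), Rational(1, 2))), -1)) (Function('N')(F) = Mul(4, Pow(Add(-8, Pow(Add(F, 269), Rational(1, 2))), -1)) = Mul(4, Pow(Add(-8, Pow(Add(269, F), Rational(1, 2))), -1)))
Add(Add(Function('N')(Function('g')(14, -11)), 1678558), Pow(-1302, 2)) = Add(Add(Mul(4, Pow(Add(-8, Pow(Add(269, Mul(14, Add(6, 14))), Rational(1, 2))), -1)), 1678558), Pow(-1302, 2)) = Add(Add(Mul(4, Pow(Add(-8, Pow(Add(269, Mul(14, 20)), Rational(1, 2))), -1)), 1678558), 1695204) = Add(Add(Mul(4, Pow(Add(-8, Pow(Add(269, 280), Rational(1, 2))), -1)), 1678558), 1695204) = Add(Add(Mul(4, Pow(Add(-8, Pow(549, Rational(1, 2))), -1)), 1678558), 1695204) = Add(Add(Mul(4, Pow(Add(-8, Mul(3, Pow(61, Rational(1, 2)))), -1)), 1678558), 1695204) = Add(Add(1678558, Mul(4, Pow(Add(-8, Mul(3, Pow(61, Rational(1, 2)))), -1))), 1695204) = Add(3373762, Mul(4, Pow(Add(-8, Mul(3, Pow(61, Rational(1, 2)))), -1)))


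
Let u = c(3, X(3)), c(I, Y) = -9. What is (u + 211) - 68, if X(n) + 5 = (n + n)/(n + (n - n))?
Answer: 134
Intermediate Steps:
X(n) = -3 (X(n) = -5 + (n + n)/(n + (n - n)) = -5 + (2*n)/(n + 0) = -5 + (2*n)/n = -5 + 2 = -3)
u = -9
(u + 211) - 68 = (-9 + 211) - 68 = 202 - 68 = 134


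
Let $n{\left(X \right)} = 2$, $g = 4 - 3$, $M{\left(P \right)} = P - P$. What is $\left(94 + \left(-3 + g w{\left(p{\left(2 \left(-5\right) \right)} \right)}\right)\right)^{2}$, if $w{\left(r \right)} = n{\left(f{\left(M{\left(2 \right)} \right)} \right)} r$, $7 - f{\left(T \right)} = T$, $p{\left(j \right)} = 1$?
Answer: $8649$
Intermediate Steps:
$M{\left(P \right)} = 0$
$g = 1$ ($g = 4 - 3 = 1$)
$f{\left(T \right)} = 7 - T$
$w{\left(r \right)} = 2 r$
$\left(94 + \left(-3 + g w{\left(p{\left(2 \left(-5\right) \right)} \right)}\right)\right)^{2} = \left(94 - \left(3 - 2 \cdot 1\right)\right)^{2} = \left(94 + \left(-3 + 1 \cdot 2\right)\right)^{2} = \left(94 + \left(-3 + 2\right)\right)^{2} = \left(94 - 1\right)^{2} = 93^{2} = 8649$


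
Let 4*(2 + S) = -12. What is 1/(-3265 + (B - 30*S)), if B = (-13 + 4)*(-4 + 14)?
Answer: -1/3205 ≈ -0.00031201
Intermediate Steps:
B = -90 (B = -9*10 = -90)
S = -5 (S = -2 + (¼)*(-12) = -2 - 3 = -5)
1/(-3265 + (B - 30*S)) = 1/(-3265 + (-90 - 30*(-5))) = 1/(-3265 + (-90 + 150)) = 1/(-3265 + 60) = 1/(-3205) = -1/3205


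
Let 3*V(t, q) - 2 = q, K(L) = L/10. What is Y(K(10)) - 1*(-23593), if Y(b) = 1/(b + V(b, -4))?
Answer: 23596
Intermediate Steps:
K(L) = L/10 (K(L) = L*(⅒) = L/10)
V(t, q) = ⅔ + q/3
Y(b) = 1/(-⅔ + b) (Y(b) = 1/(b + (⅔ + (⅓)*(-4))) = 1/(b + (⅔ - 4/3)) = 1/(b - ⅔) = 1/(-⅔ + b))
Y(K(10)) - 1*(-23593) = 3/(-2 + 3*((⅒)*10)) - 1*(-23593) = 3/(-2 + 3*1) + 23593 = 3/(-2 + 3) + 23593 = 3/1 + 23593 = 3*1 + 23593 = 3 + 23593 = 23596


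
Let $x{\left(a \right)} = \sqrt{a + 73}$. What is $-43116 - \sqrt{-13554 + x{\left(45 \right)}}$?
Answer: $-43116 - i \sqrt{13554 - \sqrt{118}} \approx -43116.0 - 116.38 i$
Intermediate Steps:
$x{\left(a \right)} = \sqrt{73 + a}$
$-43116 - \sqrt{-13554 + x{\left(45 \right)}} = -43116 - \sqrt{-13554 + \sqrt{73 + 45}} = -43116 - \sqrt{-13554 + \sqrt{118}}$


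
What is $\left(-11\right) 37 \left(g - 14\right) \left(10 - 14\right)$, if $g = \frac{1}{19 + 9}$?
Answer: $- \frac{159137}{7} \approx -22734.0$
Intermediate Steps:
$g = \frac{1}{28} \approx 0.035714$
$\left(-11\right) 37 \left(g - 14\right) \left(10 - 14\right) = \left(-11\right) 37 \left(\frac{1}{28} - 14\right) \left(10 - 14\right) = - 407 \left(\left(- \frac{391}{28}\right) \left(-4\right)\right) = \left(-407\right) \frac{391}{7} = - \frac{159137}{7}$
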